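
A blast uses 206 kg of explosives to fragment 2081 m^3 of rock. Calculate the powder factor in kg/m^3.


Powder factor = explosive mass / rock volume
= 206 / 2081
= 0.099 kg/m^3

0.099 kg/m^3


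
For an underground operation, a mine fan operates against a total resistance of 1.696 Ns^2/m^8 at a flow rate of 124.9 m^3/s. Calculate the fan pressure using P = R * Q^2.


Compute Q^2:
Q^2 = 124.9^2 = 15600.01
Compute pressure:
P = R * Q^2 = 1.696 * 15600.01
= 26457.617 Pa

26457.617 Pa


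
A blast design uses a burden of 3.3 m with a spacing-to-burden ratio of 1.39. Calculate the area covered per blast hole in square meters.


First, find the spacing:
Spacing = burden * ratio = 3.3 * 1.39
= 4.587 m
Then, calculate the area:
Area = burden * spacing = 3.3 * 4.587
= 15.1371 m^2

15.1371 m^2


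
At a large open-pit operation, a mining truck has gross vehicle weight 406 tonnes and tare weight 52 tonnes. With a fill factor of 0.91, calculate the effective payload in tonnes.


Maximum payload = gross - tare
= 406 - 52 = 354 tonnes
Effective payload = max payload * fill factor
= 354 * 0.91
= 322.14 tonnes

322.14 tonnes


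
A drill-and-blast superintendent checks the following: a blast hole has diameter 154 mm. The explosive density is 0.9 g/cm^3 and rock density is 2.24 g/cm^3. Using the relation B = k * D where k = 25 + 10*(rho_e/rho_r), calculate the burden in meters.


First, compute k:
rho_e / rho_r = 0.9 / 2.24 = 0.4017857143
k = 25 + 10 * 0.4017857143 = 29.01785714
Then, compute burden:
B = k * D / 1000 = 29.01785714 * 154 / 1000
= 4468.75 / 1000
= 4.4688 m

4.4688 m


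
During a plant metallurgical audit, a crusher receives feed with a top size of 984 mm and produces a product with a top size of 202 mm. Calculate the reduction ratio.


Reduction ratio = feed size / product size
= 984 / 202
= 4.8713

4.8713


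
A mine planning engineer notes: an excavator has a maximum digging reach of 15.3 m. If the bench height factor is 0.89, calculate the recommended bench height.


13.617 m

Bench height = reach * factor
= 15.3 * 0.89
= 13.617 m


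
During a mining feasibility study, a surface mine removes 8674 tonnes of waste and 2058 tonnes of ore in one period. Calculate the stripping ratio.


Stripping ratio = waste tonnage / ore tonnage
= 8674 / 2058
= 4.2148

4.2148


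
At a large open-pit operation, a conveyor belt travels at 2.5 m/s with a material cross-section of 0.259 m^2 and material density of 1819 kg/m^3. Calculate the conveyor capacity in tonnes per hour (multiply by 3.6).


4240.089 t/h

Volumetric flow = speed * area
= 2.5 * 0.259 = 0.6475 m^3/s
Mass flow = volumetric * density
= 0.6475 * 1819 = 1177.8025 kg/s
Convert to t/h: multiply by 3.6
Capacity = 1177.8025 * 3.6
= 4240.089 t/h


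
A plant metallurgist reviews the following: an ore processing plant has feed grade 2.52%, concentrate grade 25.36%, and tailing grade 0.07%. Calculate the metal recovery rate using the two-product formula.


97.4913%

Using the two-product formula:
R = 100 * c * (f - t) / (f * (c - t))
Numerator = 100 * 25.36 * (2.52 - 0.07)
= 100 * 25.36 * 2.45
= 6213.2
Denominator = 2.52 * (25.36 - 0.07)
= 2.52 * 25.29
= 63.7308
R = 6213.2 / 63.7308
= 97.4913%


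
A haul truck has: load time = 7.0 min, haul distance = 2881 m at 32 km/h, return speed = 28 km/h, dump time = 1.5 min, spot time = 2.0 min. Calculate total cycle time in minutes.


22.0754 min

Convert haul speed to m/min: 32 * 1000/60 = 533.3333333 m/min
Haul time = 2881 / 533.3333333 = 5.401875 min
Convert return speed to m/min: 28 * 1000/60 = 466.6666667 m/min
Return time = 2881 / 466.6666667 = 6.173571429 min
Total cycle time:
= 7.0 + 5.401875 + 1.5 + 6.173571429 + 2.0
= 22.0754 min


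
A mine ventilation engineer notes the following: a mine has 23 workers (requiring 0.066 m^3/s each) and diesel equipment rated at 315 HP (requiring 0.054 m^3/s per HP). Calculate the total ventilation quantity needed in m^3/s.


18.528 m^3/s

Airflow for workers:
Q_people = 23 * 0.066 = 1.518 m^3/s
Airflow for diesel equipment:
Q_diesel = 315 * 0.054 = 17.01 m^3/s
Total ventilation:
Q_total = 1.518 + 17.01
= 18.528 m^3/s


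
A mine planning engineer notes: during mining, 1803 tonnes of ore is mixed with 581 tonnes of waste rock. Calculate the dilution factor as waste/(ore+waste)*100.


Total material = ore + waste
= 1803 + 581 = 2384 tonnes
Dilution = waste / total * 100
= 581 / 2384 * 100
= 0.2437080537 * 100
= 24.3708%

24.3708%


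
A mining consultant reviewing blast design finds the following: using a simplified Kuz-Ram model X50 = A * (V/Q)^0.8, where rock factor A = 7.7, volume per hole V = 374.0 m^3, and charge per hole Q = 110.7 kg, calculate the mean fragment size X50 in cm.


20.3925 cm

Compute V/Q:
V/Q = 374.0 / 110.7 = 3.378500452
Raise to the power 0.8:
(V/Q)^0.8 = 3.378500452^0.8 = 2.648373204
Multiply by A:
X50 = 7.7 * 2.648373204
= 20.3925 cm


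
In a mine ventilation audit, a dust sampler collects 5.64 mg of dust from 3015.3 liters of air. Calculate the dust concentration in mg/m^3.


Convert liters to m^3: 1 m^3 = 1000 L
Concentration = mass / volume * 1000
= 5.64 / 3015.3 * 1000
= 0.001870460651 * 1000
= 1.8705 mg/m^3

1.8705 mg/m^3


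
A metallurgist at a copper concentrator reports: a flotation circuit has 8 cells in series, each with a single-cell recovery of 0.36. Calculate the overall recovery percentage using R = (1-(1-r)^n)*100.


Complement of single-cell recovery:
1 - r = 1 - 0.36 = 0.64
Raise to power n:
(1 - r)^8 = 0.64^8 = 0.02814749767
Overall recovery:
R = (1 - 0.02814749767) * 100
= 97.1853%

97.1853%


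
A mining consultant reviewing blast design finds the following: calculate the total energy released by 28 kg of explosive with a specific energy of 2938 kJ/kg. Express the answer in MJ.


Energy = mass * specific_energy / 1000
= 28 * 2938 / 1000
= 82264 / 1000
= 82.264 MJ

82.264 MJ


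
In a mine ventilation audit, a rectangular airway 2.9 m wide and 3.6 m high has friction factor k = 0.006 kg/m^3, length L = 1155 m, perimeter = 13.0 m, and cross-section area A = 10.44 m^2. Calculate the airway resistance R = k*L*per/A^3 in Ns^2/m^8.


Compute the numerator:
k * L * per = 0.006 * 1155 * 13.0
= 90.09
Compute the denominator:
A^3 = 10.44^3 = 1137.893184
Resistance:
R = 90.09 / 1137.893184
= 0.0792 Ns^2/m^8

0.0792 Ns^2/m^8


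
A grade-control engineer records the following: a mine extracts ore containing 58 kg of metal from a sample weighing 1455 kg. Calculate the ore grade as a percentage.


Ore grade = (metal mass / ore mass) * 100
= (58 / 1455) * 100
= 0.03986254296 * 100
= 3.9863%

3.9863%


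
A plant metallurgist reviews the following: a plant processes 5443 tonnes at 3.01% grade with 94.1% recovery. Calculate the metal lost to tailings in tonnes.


Total metal in feed:
= 5443 * 3.01 / 100 = 163.8343 tonnes
Metal recovered:
= 163.8343 * 94.1 / 100 = 154.1680763 tonnes
Metal lost to tailings:
= 163.8343 - 154.1680763
= 9.6662 tonnes

9.6662 tonnes


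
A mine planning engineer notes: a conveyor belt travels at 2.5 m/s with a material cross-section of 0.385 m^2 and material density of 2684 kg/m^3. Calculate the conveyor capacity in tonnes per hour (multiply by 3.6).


Volumetric flow = speed * area
= 2.5 * 0.385 = 0.9625 m^3/s
Mass flow = volumetric * density
= 0.9625 * 2684 = 2583.35 kg/s
Convert to t/h: multiply by 3.6
Capacity = 2583.35 * 3.6
= 9300.06 t/h

9300.06 t/h


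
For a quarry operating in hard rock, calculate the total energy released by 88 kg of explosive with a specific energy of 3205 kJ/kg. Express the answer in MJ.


282.04 MJ

Energy = mass * specific_energy / 1000
= 88 * 3205 / 1000
= 282040 / 1000
= 282.04 MJ


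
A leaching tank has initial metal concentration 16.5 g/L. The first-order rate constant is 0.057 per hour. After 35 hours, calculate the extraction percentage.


Compute the exponent:
-k * t = -0.057 * 35 = -1.995
Remaining concentration:
C = 16.5 * exp(-1.995)
= 16.5 * 0.1360136542
= 2.244225294 g/L
Extracted = 16.5 - 2.244225294 = 14.25577471 g/L
Extraction % = 14.25577471 / 16.5 * 100
= 86.3986%

86.3986%


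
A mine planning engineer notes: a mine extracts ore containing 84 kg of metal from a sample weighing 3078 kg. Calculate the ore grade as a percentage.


2.729%

Ore grade = (metal mass / ore mass) * 100
= (84 / 3078) * 100
= 0.02729044834 * 100
= 2.729%


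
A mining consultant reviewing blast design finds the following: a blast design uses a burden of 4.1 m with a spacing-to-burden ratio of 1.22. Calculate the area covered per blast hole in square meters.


20.5082 m^2

First, find the spacing:
Spacing = burden * ratio = 4.1 * 1.22
= 5.002 m
Then, calculate the area:
Area = burden * spacing = 4.1 * 5.002
= 20.5082 m^2


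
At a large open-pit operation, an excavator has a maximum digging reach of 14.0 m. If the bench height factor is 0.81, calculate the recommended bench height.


Bench height = reach * factor
= 14.0 * 0.81
= 11.34 m

11.34 m


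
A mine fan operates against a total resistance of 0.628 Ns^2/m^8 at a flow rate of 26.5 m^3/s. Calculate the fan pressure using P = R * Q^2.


441.013 Pa

Compute Q^2:
Q^2 = 26.5^2 = 702.25
Compute pressure:
P = R * Q^2 = 0.628 * 702.25
= 441.013 Pa


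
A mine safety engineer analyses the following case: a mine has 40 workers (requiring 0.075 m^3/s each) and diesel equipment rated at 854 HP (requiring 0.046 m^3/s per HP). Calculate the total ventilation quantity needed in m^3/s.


Airflow for workers:
Q_people = 40 * 0.075 = 3.0 m^3/s
Airflow for diesel equipment:
Q_diesel = 854 * 0.046 = 39.284 m^3/s
Total ventilation:
Q_total = 3.0 + 39.284
= 42.284 m^3/s

42.284 m^3/s


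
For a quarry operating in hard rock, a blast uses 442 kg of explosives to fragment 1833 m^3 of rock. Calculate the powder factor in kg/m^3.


0.2411 kg/m^3

Powder factor = explosive mass / rock volume
= 442 / 1833
= 0.2411 kg/m^3


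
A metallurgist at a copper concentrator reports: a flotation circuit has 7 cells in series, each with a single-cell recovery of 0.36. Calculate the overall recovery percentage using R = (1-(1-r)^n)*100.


95.602%

Complement of single-cell recovery:
1 - r = 1 - 0.36 = 0.64
Raise to power n:
(1 - r)^7 = 0.64^7 = 0.04398046511
Overall recovery:
R = (1 - 0.04398046511) * 100
= 95.602%


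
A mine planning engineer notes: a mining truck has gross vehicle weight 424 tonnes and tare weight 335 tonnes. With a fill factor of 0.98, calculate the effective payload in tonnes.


87.22 tonnes

Maximum payload = gross - tare
= 424 - 335 = 89 tonnes
Effective payload = max payload * fill factor
= 89 * 0.98
= 87.22 tonnes


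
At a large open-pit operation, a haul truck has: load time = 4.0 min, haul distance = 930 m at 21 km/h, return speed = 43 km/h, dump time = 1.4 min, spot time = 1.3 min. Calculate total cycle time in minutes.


Convert haul speed to m/min: 21 * 1000/60 = 350 m/min
Haul time = 930 / 350 = 2.657142857 min
Convert return speed to m/min: 43 * 1000/60 = 716.6666667 m/min
Return time = 930 / 716.6666667 = 1.297674419 min
Total cycle time:
= 4.0 + 2.657142857 + 1.4 + 1.297674419 + 1.3
= 10.6548 min

10.6548 min


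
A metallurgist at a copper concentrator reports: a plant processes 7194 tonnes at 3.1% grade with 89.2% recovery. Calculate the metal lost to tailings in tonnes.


Total metal in feed:
= 7194 * 3.1 / 100 = 223.014 tonnes
Metal recovered:
= 223.014 * 89.2 / 100 = 198.928488 tonnes
Metal lost to tailings:
= 223.014 - 198.928488
= 24.0855 tonnes

24.0855 tonnes


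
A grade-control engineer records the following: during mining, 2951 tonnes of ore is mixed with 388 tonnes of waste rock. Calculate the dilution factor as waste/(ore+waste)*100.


11.6202%

Total material = ore + waste
= 2951 + 388 = 3339 tonnes
Dilution = waste / total * 100
= 388 / 3339 * 100
= 0.1162024558 * 100
= 11.6202%


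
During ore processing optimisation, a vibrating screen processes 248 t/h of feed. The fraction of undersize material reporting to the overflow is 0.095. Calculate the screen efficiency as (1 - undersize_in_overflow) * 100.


90.5%

Screen efficiency = (1 - fraction of undersize in overflow) * 100
= (1 - 0.095) * 100
= 0.905 * 100
= 90.5%


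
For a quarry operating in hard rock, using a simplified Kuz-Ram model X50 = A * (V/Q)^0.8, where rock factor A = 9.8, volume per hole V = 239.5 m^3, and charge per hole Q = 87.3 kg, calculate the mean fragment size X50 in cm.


Compute V/Q:
V/Q = 239.5 / 87.3 = 2.743413517
Raise to the power 0.8:
(V/Q)^0.8 = 2.743413517^0.8 = 2.241986634
Multiply by A:
X50 = 9.8 * 2.241986634
= 21.9715 cm

21.9715 cm


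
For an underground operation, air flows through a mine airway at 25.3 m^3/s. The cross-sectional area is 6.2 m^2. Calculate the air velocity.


Velocity = flow rate / cross-sectional area
= 25.3 / 6.2
= 4.0806 m/s

4.0806 m/s


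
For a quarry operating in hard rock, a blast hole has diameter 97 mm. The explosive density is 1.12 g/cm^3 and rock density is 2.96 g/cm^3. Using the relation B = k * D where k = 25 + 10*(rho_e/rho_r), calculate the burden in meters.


First, compute k:
rho_e / rho_r = 1.12 / 2.96 = 0.3783783784
k = 25 + 10 * 0.3783783784 = 28.78378378
Then, compute burden:
B = k * D / 1000 = 28.78378378 * 97 / 1000
= 2792.027027 / 1000
= 2.792 m

2.792 m


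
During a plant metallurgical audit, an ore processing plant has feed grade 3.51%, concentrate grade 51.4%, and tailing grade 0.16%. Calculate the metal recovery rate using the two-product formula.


95.7396%

Using the two-product formula:
R = 100 * c * (f - t) / (f * (c - t))
Numerator = 100 * 51.4 * (3.51 - 0.16)
= 100 * 51.4 * 3.35
= 17219.0
Denominator = 3.51 * (51.4 - 0.16)
= 3.51 * 51.24
= 179.8524
R = 17219.0 / 179.8524
= 95.7396%


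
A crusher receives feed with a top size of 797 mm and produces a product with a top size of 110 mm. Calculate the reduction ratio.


Reduction ratio = feed size / product size
= 797 / 110
= 7.2455

7.2455


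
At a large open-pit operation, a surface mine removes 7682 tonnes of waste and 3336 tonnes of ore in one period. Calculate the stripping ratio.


2.3028

Stripping ratio = waste tonnage / ore tonnage
= 7682 / 3336
= 2.3028


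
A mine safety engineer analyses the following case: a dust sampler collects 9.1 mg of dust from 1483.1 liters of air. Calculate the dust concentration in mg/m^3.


Convert liters to m^3: 1 m^3 = 1000 L
Concentration = mass / volume * 1000
= 9.1 / 1483.1 * 1000
= 0.006135796642 * 1000
= 6.1358 mg/m^3

6.1358 mg/m^3


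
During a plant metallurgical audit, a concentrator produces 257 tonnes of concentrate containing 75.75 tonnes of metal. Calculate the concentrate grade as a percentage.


29.4747%

Grade = (metal in concentrate / concentrate mass) * 100
= (75.75 / 257) * 100
= 0.2947470817 * 100
= 29.4747%


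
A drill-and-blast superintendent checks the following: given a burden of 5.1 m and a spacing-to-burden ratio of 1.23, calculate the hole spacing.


6.273 m

Spacing = burden * ratio
= 5.1 * 1.23
= 6.273 m


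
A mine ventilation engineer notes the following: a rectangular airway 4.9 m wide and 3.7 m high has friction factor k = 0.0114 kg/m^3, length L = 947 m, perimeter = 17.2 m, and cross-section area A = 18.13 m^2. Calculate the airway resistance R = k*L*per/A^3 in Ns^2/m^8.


Compute the numerator:
k * L * per = 0.0114 * 947 * 17.2
= 185.68776
Compute the denominator:
A^3 = 18.13^3 = 5959.274797
Resistance:
R = 185.68776 / 5959.274797
= 0.0312 Ns^2/m^8

0.0312 Ns^2/m^8


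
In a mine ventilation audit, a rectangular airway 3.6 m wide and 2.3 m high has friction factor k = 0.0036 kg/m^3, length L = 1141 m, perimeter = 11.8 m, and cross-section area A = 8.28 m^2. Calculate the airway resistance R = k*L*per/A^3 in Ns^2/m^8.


Compute the numerator:
k * L * per = 0.0036 * 1141 * 11.8
= 48.46968
Compute the denominator:
A^3 = 8.28^3 = 567.663552
Resistance:
R = 48.46968 / 567.663552
= 0.0854 Ns^2/m^8

0.0854 Ns^2/m^8


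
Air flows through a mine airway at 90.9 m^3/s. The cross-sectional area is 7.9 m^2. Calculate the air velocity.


Velocity = flow rate / cross-sectional area
= 90.9 / 7.9
= 11.5063 m/s

11.5063 m/s


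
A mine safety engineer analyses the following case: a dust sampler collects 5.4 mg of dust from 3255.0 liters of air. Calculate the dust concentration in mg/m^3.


1.659 mg/m^3

Convert liters to m^3: 1 m^3 = 1000 L
Concentration = mass / volume * 1000
= 5.4 / 3255.0 * 1000
= 0.001658986175 * 1000
= 1.659 mg/m^3


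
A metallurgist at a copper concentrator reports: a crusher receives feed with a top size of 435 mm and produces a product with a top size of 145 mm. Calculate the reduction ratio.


Reduction ratio = feed size / product size
= 435 / 145
= 3.0

3.0


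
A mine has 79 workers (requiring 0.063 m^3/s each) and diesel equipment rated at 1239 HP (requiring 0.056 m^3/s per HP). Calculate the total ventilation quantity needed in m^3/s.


Airflow for workers:
Q_people = 79 * 0.063 = 4.977 m^3/s
Airflow for diesel equipment:
Q_diesel = 1239 * 0.056 = 69.384 m^3/s
Total ventilation:
Q_total = 4.977 + 69.384
= 74.361 m^3/s

74.361 m^3/s


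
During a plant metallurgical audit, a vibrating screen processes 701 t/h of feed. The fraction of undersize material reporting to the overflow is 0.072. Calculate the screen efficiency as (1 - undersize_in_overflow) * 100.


Screen efficiency = (1 - fraction of undersize in overflow) * 100
= (1 - 0.072) * 100
= 0.928 * 100
= 92.8%

92.8%


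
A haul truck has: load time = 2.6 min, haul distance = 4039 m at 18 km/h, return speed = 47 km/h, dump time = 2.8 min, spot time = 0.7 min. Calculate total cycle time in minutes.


24.7195 min

Convert haul speed to m/min: 18 * 1000/60 = 300 m/min
Haul time = 4039 / 300 = 13.46333333 min
Convert return speed to m/min: 47 * 1000/60 = 783.3333333 m/min
Return time = 4039 / 783.3333333 = 5.156170213 min
Total cycle time:
= 2.6 + 13.46333333 + 2.8 + 5.156170213 + 0.7
= 24.7195 min


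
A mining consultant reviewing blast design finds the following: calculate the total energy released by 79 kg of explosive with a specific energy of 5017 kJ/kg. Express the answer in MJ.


Energy = mass * specific_energy / 1000
= 79 * 5017 / 1000
= 396343 / 1000
= 396.343 MJ

396.343 MJ


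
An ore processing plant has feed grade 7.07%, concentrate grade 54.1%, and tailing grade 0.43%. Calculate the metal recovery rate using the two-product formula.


Using the two-product formula:
R = 100 * c * (f - t) / (f * (c - t))
Numerator = 100 * 54.1 * (7.07 - 0.43)
= 100 * 54.1 * 6.64
= 35922.4
Denominator = 7.07 * (54.1 - 0.43)
= 7.07 * 53.67
= 379.4469
R = 35922.4 / 379.4469
= 94.6704%

94.6704%


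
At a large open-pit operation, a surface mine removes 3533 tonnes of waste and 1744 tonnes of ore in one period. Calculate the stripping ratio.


Stripping ratio = waste tonnage / ore tonnage
= 3533 / 1744
= 2.0258

2.0258


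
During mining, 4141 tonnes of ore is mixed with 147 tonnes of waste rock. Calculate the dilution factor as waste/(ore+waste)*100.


3.4282%

Total material = ore + waste
= 4141 + 147 = 4288 tonnes
Dilution = waste / total * 100
= 147 / 4288 * 100
= 0.03428171642 * 100
= 3.4282%


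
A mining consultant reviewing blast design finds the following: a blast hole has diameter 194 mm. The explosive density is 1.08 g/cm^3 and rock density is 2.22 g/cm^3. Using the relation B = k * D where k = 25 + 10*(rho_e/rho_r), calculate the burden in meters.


5.7938 m

First, compute k:
rho_e / rho_r = 1.08 / 2.22 = 0.4864864865
k = 25 + 10 * 0.4864864865 = 29.86486486
Then, compute burden:
B = k * D / 1000 = 29.86486486 * 194 / 1000
= 5793.783784 / 1000
= 5.7938 m


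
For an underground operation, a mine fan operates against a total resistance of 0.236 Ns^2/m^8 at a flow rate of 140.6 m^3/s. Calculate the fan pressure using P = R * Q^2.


4665.333 Pa

Compute Q^2:
Q^2 = 140.6^2 = 19768.36
Compute pressure:
P = R * Q^2 = 0.236 * 19768.36
= 4665.333 Pa


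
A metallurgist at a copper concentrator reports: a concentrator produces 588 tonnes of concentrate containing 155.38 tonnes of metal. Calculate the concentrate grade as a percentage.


26.4252%

Grade = (metal in concentrate / concentrate mass) * 100
= (155.38 / 588) * 100
= 0.2642517007 * 100
= 26.4252%


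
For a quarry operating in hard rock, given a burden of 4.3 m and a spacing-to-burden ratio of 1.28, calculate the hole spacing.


Spacing = burden * ratio
= 4.3 * 1.28
= 5.504 m

5.504 m


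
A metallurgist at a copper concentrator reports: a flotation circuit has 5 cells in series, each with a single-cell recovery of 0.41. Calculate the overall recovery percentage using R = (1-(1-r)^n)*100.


Complement of single-cell recovery:
1 - r = 1 - 0.41 = 0.59
Raise to power n:
(1 - r)^5 = 0.59^5 = 0.0714924299
Overall recovery:
R = (1 - 0.0714924299) * 100
= 92.8508%

92.8508%


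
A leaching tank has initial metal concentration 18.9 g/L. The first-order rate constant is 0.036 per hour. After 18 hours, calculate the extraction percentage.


Compute the exponent:
-k * t = -0.036 * 18 = -0.648
Remaining concentration:
C = 18.9 * exp(-0.648)
= 18.9 * 0.5230909131
= 9.886418258 g/L
Extracted = 18.9 - 9.886418258 = 9.013581742 g/L
Extraction % = 9.013581742 / 18.9 * 100
= 47.6909%

47.6909%


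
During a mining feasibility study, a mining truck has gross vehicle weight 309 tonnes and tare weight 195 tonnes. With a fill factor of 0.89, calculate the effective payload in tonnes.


Maximum payload = gross - tare
= 309 - 195 = 114 tonnes
Effective payload = max payload * fill factor
= 114 * 0.89
= 101.46 tonnes

101.46 tonnes


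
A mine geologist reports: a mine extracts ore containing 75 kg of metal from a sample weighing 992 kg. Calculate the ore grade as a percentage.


7.5605%

Ore grade = (metal mass / ore mass) * 100
= (75 / 992) * 100
= 0.07560483871 * 100
= 7.5605%


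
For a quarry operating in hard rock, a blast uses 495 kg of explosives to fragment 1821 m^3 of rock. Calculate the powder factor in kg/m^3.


Powder factor = explosive mass / rock volume
= 495 / 1821
= 0.2718 kg/m^3

0.2718 kg/m^3


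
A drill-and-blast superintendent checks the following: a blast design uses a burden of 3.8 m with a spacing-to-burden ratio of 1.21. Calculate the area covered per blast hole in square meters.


First, find the spacing:
Spacing = burden * ratio = 3.8 * 1.21
= 4.598 m
Then, calculate the area:
Area = burden * spacing = 3.8 * 4.598
= 17.4724 m^2

17.4724 m^2


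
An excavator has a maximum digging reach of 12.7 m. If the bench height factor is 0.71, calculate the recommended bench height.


Bench height = reach * factor
= 12.7 * 0.71
= 9.017 m

9.017 m


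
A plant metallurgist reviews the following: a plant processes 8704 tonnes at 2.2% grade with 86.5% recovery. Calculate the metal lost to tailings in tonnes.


Total metal in feed:
= 8704 * 2.2 / 100 = 191.488 tonnes
Metal recovered:
= 191.488 * 86.5 / 100 = 165.63712 tonnes
Metal lost to tailings:
= 191.488 - 165.63712
= 25.8509 tonnes

25.8509 tonnes


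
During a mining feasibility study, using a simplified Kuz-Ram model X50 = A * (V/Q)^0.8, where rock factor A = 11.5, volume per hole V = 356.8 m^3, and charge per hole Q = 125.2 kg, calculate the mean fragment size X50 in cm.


26.58 cm

Compute V/Q:
V/Q = 356.8 / 125.2 = 2.849840256
Raise to the power 0.8:
(V/Q)^0.8 = 2.849840256^0.8 = 2.311300501
Multiply by A:
X50 = 11.5 * 2.311300501
= 26.58 cm


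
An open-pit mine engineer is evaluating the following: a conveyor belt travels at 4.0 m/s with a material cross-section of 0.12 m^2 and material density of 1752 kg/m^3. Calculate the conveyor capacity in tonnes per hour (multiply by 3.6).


Volumetric flow = speed * area
= 4.0 * 0.12 = 0.48 m^3/s
Mass flow = volumetric * density
= 0.48 * 1752 = 840.96 kg/s
Convert to t/h: multiply by 3.6
Capacity = 840.96 * 3.6
= 3027.456 t/h

3027.456 t/h


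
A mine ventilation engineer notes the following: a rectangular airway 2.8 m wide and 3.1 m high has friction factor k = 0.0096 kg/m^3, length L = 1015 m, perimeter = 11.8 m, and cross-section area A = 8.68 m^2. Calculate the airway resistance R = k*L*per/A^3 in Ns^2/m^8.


Compute the numerator:
k * L * per = 0.0096 * 1015 * 11.8
= 114.9792
Compute the denominator:
A^3 = 8.68^3 = 653.972032
Resistance:
R = 114.9792 / 653.972032
= 0.1758 Ns^2/m^8

0.1758 Ns^2/m^8


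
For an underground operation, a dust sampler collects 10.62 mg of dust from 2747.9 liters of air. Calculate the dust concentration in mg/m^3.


3.8648 mg/m^3

Convert liters to m^3: 1 m^3 = 1000 L
Concentration = mass / volume * 1000
= 10.62 / 2747.9 * 1000
= 0.00386476946 * 1000
= 3.8648 mg/m^3


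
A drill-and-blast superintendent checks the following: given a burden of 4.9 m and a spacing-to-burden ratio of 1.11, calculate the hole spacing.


Spacing = burden * ratio
= 4.9 * 1.11
= 5.439 m

5.439 m


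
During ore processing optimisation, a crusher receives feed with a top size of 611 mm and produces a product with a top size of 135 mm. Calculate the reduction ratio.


4.5259

Reduction ratio = feed size / product size
= 611 / 135
= 4.5259


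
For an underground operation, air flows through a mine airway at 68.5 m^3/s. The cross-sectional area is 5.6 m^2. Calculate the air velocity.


12.2321 m/s

Velocity = flow rate / cross-sectional area
= 68.5 / 5.6
= 12.2321 m/s


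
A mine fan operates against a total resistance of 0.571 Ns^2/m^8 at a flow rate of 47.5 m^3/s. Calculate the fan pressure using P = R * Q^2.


1288.3188 Pa

Compute Q^2:
Q^2 = 47.5^2 = 2256.25
Compute pressure:
P = R * Q^2 = 0.571 * 2256.25
= 1288.3188 Pa


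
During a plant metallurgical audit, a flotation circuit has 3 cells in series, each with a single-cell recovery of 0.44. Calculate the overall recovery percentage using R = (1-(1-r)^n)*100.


Complement of single-cell recovery:
1 - r = 1 - 0.44 = 0.56
Raise to power n:
(1 - r)^3 = 0.56^3 = 0.175616
Overall recovery:
R = (1 - 0.175616) * 100
= 82.4384%

82.4384%


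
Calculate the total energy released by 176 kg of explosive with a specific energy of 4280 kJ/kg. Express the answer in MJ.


Energy = mass * specific_energy / 1000
= 176 * 4280 / 1000
= 753280 / 1000
= 753.28 MJ

753.28 MJ


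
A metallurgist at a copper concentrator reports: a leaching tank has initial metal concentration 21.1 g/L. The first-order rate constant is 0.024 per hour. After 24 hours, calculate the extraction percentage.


Compute the exponent:
-k * t = -0.024 * 24 = -0.576
Remaining concentration:
C = 21.1 * exp(-0.576)
= 21.1 * 0.5621424452
= 11.86120559 g/L
Extracted = 21.1 - 11.86120559 = 9.238794406 g/L
Extraction % = 9.238794406 / 21.1 * 100
= 43.7858%

43.7858%


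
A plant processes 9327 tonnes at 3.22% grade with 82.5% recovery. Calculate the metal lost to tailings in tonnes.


Total metal in feed:
= 9327 * 3.22 / 100 = 300.3294 tonnes
Metal recovered:
= 300.3294 * 82.5 / 100 = 247.771755 tonnes
Metal lost to tailings:
= 300.3294 - 247.771755
= 52.5576 tonnes

52.5576 tonnes


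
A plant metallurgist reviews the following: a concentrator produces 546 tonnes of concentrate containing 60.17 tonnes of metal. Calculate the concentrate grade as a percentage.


Grade = (metal in concentrate / concentrate mass) * 100
= (60.17 / 546) * 100
= 0.1102014652 * 100
= 11.0201%

11.0201%


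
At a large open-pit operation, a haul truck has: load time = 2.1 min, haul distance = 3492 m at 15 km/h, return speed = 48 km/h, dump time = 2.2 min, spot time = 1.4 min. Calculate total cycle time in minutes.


Convert haul speed to m/min: 15 * 1000/60 = 250 m/min
Haul time = 3492 / 250 = 13.968 min
Convert return speed to m/min: 48 * 1000/60 = 800 m/min
Return time = 3492 / 800 = 4.365 min
Total cycle time:
= 2.1 + 13.968 + 2.2 + 4.365 + 1.4
= 24.033 min

24.033 min


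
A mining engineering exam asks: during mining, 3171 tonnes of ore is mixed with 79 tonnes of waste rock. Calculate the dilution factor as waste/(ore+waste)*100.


Total material = ore + waste
= 3171 + 79 = 3250 tonnes
Dilution = waste / total * 100
= 79 / 3250 * 100
= 0.02430769231 * 100
= 2.4308%

2.4308%


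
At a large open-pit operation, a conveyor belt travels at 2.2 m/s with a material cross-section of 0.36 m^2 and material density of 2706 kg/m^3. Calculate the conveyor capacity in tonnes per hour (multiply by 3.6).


7715.3472 t/h

Volumetric flow = speed * area
= 2.2 * 0.36 = 0.792 m^3/s
Mass flow = volumetric * density
= 0.792 * 2706 = 2143.152 kg/s
Convert to t/h: multiply by 3.6
Capacity = 2143.152 * 3.6
= 7715.3472 t/h


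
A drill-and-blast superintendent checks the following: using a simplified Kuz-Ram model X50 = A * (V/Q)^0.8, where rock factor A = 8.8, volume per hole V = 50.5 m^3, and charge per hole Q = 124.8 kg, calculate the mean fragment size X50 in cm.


4.2672 cm

Compute V/Q:
V/Q = 50.5 / 124.8 = 0.4046474359
Raise to the power 0.8:
(V/Q)^0.8 = 0.4046474359^0.8 = 0.4849103281
Multiply by A:
X50 = 8.8 * 0.4849103281
= 4.2672 cm


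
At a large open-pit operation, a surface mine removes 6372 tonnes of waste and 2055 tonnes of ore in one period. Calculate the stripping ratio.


Stripping ratio = waste tonnage / ore tonnage
= 6372 / 2055
= 3.1007

3.1007


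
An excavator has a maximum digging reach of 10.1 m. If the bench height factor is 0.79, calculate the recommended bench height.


7.979 m

Bench height = reach * factor
= 10.1 * 0.79
= 7.979 m


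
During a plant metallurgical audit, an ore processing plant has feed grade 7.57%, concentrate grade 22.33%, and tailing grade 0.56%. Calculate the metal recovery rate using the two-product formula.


Using the two-product formula:
R = 100 * c * (f - t) / (f * (c - t))
Numerator = 100 * 22.33 * (7.57 - 0.56)
= 100 * 22.33 * 7.01
= 15653.33
Denominator = 7.57 * (22.33 - 0.56)
= 7.57 * 21.77
= 164.7989
R = 15653.33 / 164.7989
= 94.9844%

94.9844%


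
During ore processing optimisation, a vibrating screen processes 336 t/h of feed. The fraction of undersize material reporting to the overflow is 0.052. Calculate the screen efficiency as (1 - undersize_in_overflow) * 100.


Screen efficiency = (1 - fraction of undersize in overflow) * 100
= (1 - 0.052) * 100
= 0.948 * 100
= 94.8%

94.8%


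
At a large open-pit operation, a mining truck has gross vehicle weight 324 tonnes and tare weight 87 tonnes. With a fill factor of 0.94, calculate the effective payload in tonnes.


Maximum payload = gross - tare
= 324 - 87 = 237 tonnes
Effective payload = max payload * fill factor
= 237 * 0.94
= 222.78 tonnes

222.78 tonnes


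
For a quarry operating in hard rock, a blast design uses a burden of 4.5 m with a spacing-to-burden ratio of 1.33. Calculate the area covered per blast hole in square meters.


First, find the spacing:
Spacing = burden * ratio = 4.5 * 1.33
= 5.985 m
Then, calculate the area:
Area = burden * spacing = 4.5 * 5.985
= 26.9325 m^2

26.9325 m^2


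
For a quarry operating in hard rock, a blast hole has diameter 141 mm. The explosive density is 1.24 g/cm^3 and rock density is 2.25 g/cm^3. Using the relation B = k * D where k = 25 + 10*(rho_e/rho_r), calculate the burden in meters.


First, compute k:
rho_e / rho_r = 1.24 / 2.25 = 0.5511111111
k = 25 + 10 * 0.5511111111 = 30.51111111
Then, compute burden:
B = k * D / 1000 = 30.51111111 * 141 / 1000
= 4302.066667 / 1000
= 4.3021 m

4.3021 m


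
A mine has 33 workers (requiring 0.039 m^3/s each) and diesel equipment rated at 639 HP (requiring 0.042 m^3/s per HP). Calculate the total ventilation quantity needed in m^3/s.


28.125 m^3/s

Airflow for workers:
Q_people = 33 * 0.039 = 1.287 m^3/s
Airflow for diesel equipment:
Q_diesel = 639 * 0.042 = 26.838 m^3/s
Total ventilation:
Q_total = 1.287 + 26.838
= 28.125 m^3/s


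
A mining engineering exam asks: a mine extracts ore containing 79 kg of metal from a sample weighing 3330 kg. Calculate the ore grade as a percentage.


2.3724%

Ore grade = (metal mass / ore mass) * 100
= (79 / 3330) * 100
= 0.02372372372 * 100
= 2.3724%


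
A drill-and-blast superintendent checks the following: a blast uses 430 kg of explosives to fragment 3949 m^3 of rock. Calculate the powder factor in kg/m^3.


0.1089 kg/m^3

Powder factor = explosive mass / rock volume
= 430 / 3949
= 0.1089 kg/m^3


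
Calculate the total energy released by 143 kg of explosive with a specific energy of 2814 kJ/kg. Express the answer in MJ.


402.402 MJ

Energy = mass * specific_energy / 1000
= 143 * 2814 / 1000
= 402402 / 1000
= 402.402 MJ


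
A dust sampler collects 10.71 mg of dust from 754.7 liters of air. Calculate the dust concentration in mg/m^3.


Convert liters to m^3: 1 m^3 = 1000 L
Concentration = mass / volume * 1000
= 10.71 / 754.7 * 1000
= 0.0141910693 * 1000
= 14.1911 mg/m^3

14.1911 mg/m^3


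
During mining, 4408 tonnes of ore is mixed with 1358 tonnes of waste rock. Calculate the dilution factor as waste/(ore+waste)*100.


23.5519%

Total material = ore + waste
= 4408 + 1358 = 5766 tonnes
Dilution = waste / total * 100
= 1358 / 5766 * 100
= 0.2355185571 * 100
= 23.5519%


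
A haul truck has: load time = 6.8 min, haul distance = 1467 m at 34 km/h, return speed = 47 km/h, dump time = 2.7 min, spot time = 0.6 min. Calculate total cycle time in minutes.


Convert haul speed to m/min: 34 * 1000/60 = 566.6666667 m/min
Haul time = 1467 / 566.6666667 = 2.588823529 min
Convert return speed to m/min: 47 * 1000/60 = 783.3333333 m/min
Return time = 1467 / 783.3333333 = 1.872765957 min
Total cycle time:
= 6.8 + 2.588823529 + 2.7 + 1.872765957 + 0.6
= 14.5616 min

14.5616 min


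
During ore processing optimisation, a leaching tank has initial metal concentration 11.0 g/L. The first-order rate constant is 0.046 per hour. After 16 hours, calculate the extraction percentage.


52.0974%

Compute the exponent:
-k * t = -0.046 * 16 = -0.736
Remaining concentration:
C = 11.0 * exp(-0.736)
= 11.0 * 0.4790261932
= 5.269288125 g/L
Extracted = 11.0 - 5.269288125 = 5.730711875 g/L
Extraction % = 5.730711875 / 11.0 * 100
= 52.0974%


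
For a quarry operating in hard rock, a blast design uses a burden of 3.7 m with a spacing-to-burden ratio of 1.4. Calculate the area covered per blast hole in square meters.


First, find the spacing:
Spacing = burden * ratio = 3.7 * 1.4
= 5.18 m
Then, calculate the area:
Area = burden * spacing = 3.7 * 5.18
= 19.166 m^2

19.166 m^2


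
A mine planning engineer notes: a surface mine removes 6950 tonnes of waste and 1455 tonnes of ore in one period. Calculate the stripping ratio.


Stripping ratio = waste tonnage / ore tonnage
= 6950 / 1455
= 4.7766

4.7766


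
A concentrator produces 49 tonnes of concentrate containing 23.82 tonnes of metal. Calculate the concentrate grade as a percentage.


48.6122%

Grade = (metal in concentrate / concentrate mass) * 100
= (23.82 / 49) * 100
= 0.486122449 * 100
= 48.6122%


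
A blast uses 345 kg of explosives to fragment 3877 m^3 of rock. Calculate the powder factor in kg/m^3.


Powder factor = explosive mass / rock volume
= 345 / 3877
= 0.089 kg/m^3

0.089 kg/m^3


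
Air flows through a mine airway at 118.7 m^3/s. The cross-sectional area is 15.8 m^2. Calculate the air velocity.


7.5127 m/s

Velocity = flow rate / cross-sectional area
= 118.7 / 15.8
= 7.5127 m/s


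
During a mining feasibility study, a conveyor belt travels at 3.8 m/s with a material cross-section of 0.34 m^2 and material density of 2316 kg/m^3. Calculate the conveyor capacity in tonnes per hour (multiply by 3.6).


10772.1792 t/h

Volumetric flow = speed * area
= 3.8 * 0.34 = 1.292 m^3/s
Mass flow = volumetric * density
= 1.292 * 2316 = 2992.272 kg/s
Convert to t/h: multiply by 3.6
Capacity = 2992.272 * 3.6
= 10772.1792 t/h


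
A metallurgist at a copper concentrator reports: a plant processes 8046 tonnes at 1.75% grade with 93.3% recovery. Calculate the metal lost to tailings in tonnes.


Total metal in feed:
= 8046 * 1.75 / 100 = 140.805 tonnes
Metal recovered:
= 140.805 * 93.3 / 100 = 131.371065 tonnes
Metal lost to tailings:
= 140.805 - 131.371065
= 9.4339 tonnes

9.4339 tonnes


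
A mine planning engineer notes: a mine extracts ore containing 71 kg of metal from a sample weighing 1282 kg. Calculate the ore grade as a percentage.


5.5382%

Ore grade = (metal mass / ore mass) * 100
= (71 / 1282) * 100
= 0.05538221529 * 100
= 5.5382%


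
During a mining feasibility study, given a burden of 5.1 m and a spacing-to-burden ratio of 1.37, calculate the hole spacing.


Spacing = burden * ratio
= 5.1 * 1.37
= 6.987 m

6.987 m


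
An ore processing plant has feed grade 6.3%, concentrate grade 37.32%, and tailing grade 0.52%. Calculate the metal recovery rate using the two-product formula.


93.0424%

Using the two-product formula:
R = 100 * c * (f - t) / (f * (c - t))
Numerator = 100 * 37.32 * (6.3 - 0.52)
= 100 * 37.32 * 5.78
= 21570.96
Denominator = 6.3 * (37.32 - 0.52)
= 6.3 * 36.8
= 231.84
R = 21570.96 / 231.84
= 93.0424%


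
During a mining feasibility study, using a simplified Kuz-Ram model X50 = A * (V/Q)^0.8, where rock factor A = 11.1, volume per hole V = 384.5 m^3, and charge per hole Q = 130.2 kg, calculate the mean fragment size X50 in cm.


Compute V/Q:
V/Q = 384.5 / 130.2 = 2.953149002
Raise to the power 0.8:
(V/Q)^0.8 = 2.953149002^0.8 = 2.378090007
Multiply by A:
X50 = 11.1 * 2.378090007
= 26.3968 cm

26.3968 cm


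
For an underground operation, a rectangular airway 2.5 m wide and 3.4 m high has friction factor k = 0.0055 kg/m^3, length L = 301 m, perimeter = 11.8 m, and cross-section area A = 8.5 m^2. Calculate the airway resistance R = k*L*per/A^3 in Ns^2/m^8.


Compute the numerator:
k * L * per = 0.0055 * 301 * 11.8
= 19.5349
Compute the denominator:
A^3 = 8.5^3 = 614.125
Resistance:
R = 19.5349 / 614.125
= 0.0318 Ns^2/m^8

0.0318 Ns^2/m^8


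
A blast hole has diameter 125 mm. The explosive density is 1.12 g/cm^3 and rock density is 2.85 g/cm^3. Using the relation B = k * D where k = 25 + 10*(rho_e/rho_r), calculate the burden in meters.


First, compute k:
rho_e / rho_r = 1.12 / 2.85 = 0.3929824561
k = 25 + 10 * 0.3929824561 = 28.92982456
Then, compute burden:
B = k * D / 1000 = 28.92982456 * 125 / 1000
= 3616.22807 / 1000
= 3.6162 m

3.6162 m


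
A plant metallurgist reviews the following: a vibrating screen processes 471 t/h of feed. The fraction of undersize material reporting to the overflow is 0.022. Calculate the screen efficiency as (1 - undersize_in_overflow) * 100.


97.8%

Screen efficiency = (1 - fraction of undersize in overflow) * 100
= (1 - 0.022) * 100
= 0.978 * 100
= 97.8%


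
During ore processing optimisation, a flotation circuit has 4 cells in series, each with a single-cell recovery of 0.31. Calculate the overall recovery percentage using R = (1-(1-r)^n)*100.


Complement of single-cell recovery:
1 - r = 1 - 0.31 = 0.69
Raise to power n:
(1 - r)^4 = 0.69^4 = 0.22667121
Overall recovery:
R = (1 - 0.22667121) * 100
= 77.3329%

77.3329%


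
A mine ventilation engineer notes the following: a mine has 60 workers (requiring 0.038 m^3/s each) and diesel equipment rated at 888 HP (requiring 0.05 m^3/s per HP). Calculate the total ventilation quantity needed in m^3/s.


46.68 m^3/s

Airflow for workers:
Q_people = 60 * 0.038 = 2.28 m^3/s
Airflow for diesel equipment:
Q_diesel = 888 * 0.05 = 44.4 m^3/s
Total ventilation:
Q_total = 2.28 + 44.4
= 46.68 m^3/s


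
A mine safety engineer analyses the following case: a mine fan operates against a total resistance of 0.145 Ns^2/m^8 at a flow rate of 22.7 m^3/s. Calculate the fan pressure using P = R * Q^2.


Compute Q^2:
Q^2 = 22.7^2 = 515.29
Compute pressure:
P = R * Q^2 = 0.145 * 515.29
= 74.7171 Pa

74.7171 Pa


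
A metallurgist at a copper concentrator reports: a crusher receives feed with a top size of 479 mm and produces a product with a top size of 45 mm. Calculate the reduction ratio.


Reduction ratio = feed size / product size
= 479 / 45
= 10.6444

10.6444
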